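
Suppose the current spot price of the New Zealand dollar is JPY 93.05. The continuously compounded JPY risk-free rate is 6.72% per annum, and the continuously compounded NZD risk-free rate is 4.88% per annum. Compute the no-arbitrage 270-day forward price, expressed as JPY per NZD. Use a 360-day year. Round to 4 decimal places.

T = 270/360 years.
JPY accumulates by e^(0.0672×270/360) = 1.05169169.
NZD accumulates by e^(0.0488×270/360) = 1.03727803.
CIP: F = S · (grow JPY)/(grow NZD) = 93.05 × 1.05169169/1.03727803 = 94.342991 JPY per NZD.

94.3430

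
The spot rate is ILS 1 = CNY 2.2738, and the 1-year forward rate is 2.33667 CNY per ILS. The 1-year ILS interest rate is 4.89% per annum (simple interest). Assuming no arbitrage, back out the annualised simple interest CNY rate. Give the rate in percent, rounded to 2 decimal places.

T = 1 year.
By CIP, F/S equals the CNY-to-ILS growth ratio: 2.33667/2.2738 = 1.0276497.
The ILS side grows by 1 + 0.0489×1 = 1.048900.
That pins the CNY growth at 1.0779018.
(1.0779018 − 1)/T = 0.077902, i.e. 7.79%.

7.79%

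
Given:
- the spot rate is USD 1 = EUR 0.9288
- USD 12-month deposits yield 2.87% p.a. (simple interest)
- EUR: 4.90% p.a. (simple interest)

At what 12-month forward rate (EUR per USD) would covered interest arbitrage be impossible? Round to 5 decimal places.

0.94713

T = 1 year.
EUR accumulates by 1 + 0.0490×1 = 1.049000.
USD accumulates by 1 + 0.0287×1 = 1.028700.
So F = 0.9288 × 1.049000 / 1.028700 = 0.9471286 (EUR/USD).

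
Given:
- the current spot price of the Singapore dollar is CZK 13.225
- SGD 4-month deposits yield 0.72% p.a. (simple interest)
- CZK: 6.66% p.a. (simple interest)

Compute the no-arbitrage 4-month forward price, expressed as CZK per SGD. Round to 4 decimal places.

13.4862

T = 4/12 years.
CZK accumulates by 1 + 0.0666×4/12 = 1.022200.
Growth of 1 SGD over T: 1 + 0.0072×4/12 = 1.002400.
So F = 13.225 × 1.022200 / 1.002400 = 13.486228 (CZK/SGD).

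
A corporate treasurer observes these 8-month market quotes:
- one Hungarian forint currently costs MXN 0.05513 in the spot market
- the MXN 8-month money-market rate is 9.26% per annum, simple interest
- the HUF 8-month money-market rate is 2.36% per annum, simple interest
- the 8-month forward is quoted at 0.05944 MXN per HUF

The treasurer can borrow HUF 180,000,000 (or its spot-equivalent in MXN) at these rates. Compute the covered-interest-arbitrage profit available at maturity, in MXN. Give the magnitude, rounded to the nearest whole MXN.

T = 8/12 years.
Keep in HUF, deliver into the forward: 180,000,000·1.0157333333·0.05944 = MXN 10,867,534.08.
Swap to MXN now, deposit: 180,000,000·0.05513·1.0617333333 = MXN 10,536,004.56.
The quoted forward overvalues HUF, so borrow MXN, buy HUF at spot, deposit the HUF at 2.36%, and sell the proceeds forward at 0.05944.
The gap between the two covered legs is MXN 331,530.

MXN 331,530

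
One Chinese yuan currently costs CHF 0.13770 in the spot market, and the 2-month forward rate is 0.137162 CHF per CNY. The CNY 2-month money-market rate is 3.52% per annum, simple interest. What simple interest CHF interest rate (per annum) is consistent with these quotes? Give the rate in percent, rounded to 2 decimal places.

T = 2/12 years.
F/S = 0.137162/0.1377 = 0.9960930 = (growth of CHF) / (growth of CNY).
CNY growth factor: 1 + 0.0352×2/12 = 1.0058667.
That pins the CHF growth at 1.0019368.
r = (1.0019368 − 1)/(2/12) = 0.011621 → 1.16%.

1.16%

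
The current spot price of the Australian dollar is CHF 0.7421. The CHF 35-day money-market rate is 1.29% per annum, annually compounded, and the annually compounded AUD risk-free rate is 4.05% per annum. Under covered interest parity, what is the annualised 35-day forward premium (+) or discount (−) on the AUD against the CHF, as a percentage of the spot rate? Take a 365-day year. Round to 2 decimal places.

T = 35/365 years.
F = S · g_CHF/g_AUD = 0.7421 × 1.0012298/1.0038142 = 0.7401894.
(F − S)/S ÷ T = (0.7401894 − 0.7421)/0.7421/(35/365) = -0.026849 → -2.68%.

-2.68%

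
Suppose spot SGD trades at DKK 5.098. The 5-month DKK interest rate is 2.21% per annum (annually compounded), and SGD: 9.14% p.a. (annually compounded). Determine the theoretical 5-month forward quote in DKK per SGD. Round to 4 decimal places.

4.9605

T = 5/12 years.
DKK accumulates by (1 + 0.0221)^(5/12) = 1.0091497.
SGD accumulates by (1 + 0.0914)^(5/12) = 1.0371144.
So F = 5.098 × 1.0091497 / 1.0371144 = 4.960538 (DKK/SGD).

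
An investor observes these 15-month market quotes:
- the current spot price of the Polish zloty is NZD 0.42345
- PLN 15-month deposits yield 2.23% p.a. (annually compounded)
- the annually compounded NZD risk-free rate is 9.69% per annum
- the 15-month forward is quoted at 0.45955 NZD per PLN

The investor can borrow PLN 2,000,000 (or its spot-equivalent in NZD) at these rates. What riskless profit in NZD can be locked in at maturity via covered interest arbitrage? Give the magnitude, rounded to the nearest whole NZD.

T = 15/12 years.
Invest the PLN and cover forward: 2,000,000 × 1.02795227 × 0.45955 = NZD 944,790.93.
Convert at spot and invest in NZD: 2,000,000 × 0.42345 × 1.12255802 = NZD 950,694.39.
The quoted forward undervalues PLN, so borrow PLN, convert to NZD at spot, deposit the NZD at 9.69%, and buy PLN forward at 0.45955 to cover the loan.
Profit = 950,694.39 − 944,790.93 = NZD 5,903.

NZD 5,903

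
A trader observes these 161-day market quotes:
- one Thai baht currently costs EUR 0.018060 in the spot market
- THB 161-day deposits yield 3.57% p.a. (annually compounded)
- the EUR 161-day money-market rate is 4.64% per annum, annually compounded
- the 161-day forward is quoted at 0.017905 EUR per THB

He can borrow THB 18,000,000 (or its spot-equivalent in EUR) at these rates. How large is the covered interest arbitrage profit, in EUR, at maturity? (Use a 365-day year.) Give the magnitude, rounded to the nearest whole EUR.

T = 161/365 years.
Invest the THB and cover forward: 18,000,000 × 1.01559287 × 0.017905 = EUR 327,315.43.
Convert at spot and invest in EUR: 18,000,000 × 0.018060 × 1.02020768 = EUR 331,649.11.
The quoted forward undervalues THB, so borrow THB, convert to EUR at spot, deposit the EUR at 4.64%, and buy THB forward at 0.017905 to cover the loan.
The gap between the two covered legs is EUR 4,334.

EUR 4,334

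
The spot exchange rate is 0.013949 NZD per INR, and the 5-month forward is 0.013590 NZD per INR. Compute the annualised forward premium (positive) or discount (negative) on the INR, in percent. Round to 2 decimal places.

-6.18%

T = 5/12 years.
Period premium: (0.013590 − 0.013949)/0.013949 = -0.0257366.
Per annum: -0.0257366 / (5/12) = -0.061768 = -6.18%.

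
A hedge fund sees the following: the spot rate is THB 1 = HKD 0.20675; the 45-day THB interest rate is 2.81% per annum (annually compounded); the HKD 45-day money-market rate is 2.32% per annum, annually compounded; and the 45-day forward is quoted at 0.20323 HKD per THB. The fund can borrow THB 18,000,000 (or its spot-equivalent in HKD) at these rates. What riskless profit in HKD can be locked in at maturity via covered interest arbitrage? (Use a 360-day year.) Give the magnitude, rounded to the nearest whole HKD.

T = 45/360 years.
Keep in THB, deliver into the forward: 18,000,000·1.003470062·0.20323 = HKD 3,670,833.97.
Swap to HKD now, deposit: 18,000,000·0.20675·1.002870985 = HKD 3,732,184.37.
The quoted forward undervalues THB, so borrow THB, convert to HKD at spot, deposit the HKD at 2.32%, and buy THB forward at 0.20323 to cover the loan.
Arbitrage profit = |3,670,833.97 − 3,732,184.37| = HKD 61,350.

HKD 61,350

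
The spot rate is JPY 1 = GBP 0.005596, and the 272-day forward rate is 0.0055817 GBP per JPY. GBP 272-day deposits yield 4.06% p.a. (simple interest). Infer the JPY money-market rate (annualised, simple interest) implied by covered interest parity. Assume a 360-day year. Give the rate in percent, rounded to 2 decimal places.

T = 272/360 years.
By CIP, F/S equals the GBP-to-JPY growth ratio: 0.0055817/0.005596 = 0.9974446.
GBP growth factor: 1 + 0.0406×272/360 = 1.0306756.
That pins the JPY growth at 1.0333161.
(1.0333161 − 1)/T = 0.044095, i.e. 4.41%.

4.41%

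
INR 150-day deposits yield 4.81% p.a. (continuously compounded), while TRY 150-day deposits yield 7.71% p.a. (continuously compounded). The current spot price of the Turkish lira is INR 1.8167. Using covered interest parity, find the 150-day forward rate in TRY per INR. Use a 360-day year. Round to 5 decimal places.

0.55714

T = 150/360 years.
INR accumulates by e^(0.0481×150/360) = 1.0202438.
TRY growth factor: e^(0.0771×150/360) = 1.0326466.
Forward (INR per TRY) = 1.8167 × 1.0202438 / 1.0326466 = 1.794880.
Quoted the other way: 1/1.794880 = 0.55714 TRY per INR.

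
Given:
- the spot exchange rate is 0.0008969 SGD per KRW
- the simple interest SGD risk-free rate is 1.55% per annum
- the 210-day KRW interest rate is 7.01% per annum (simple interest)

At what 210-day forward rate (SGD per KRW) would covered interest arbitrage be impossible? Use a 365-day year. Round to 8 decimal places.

0.00086982

T = 210/365 years.
SGD accumulates by 1 + 0.0155×210/365 = 1.0089178.
Growth of 1 KRW over T: 1 + 0.0701×210/365 = 1.0403315.
CIP: F = S · (grow SGD)/(grow KRW) = 0.0008969 × 1.0089178/1.0403315 = 0.0008698173 SGD per KRW.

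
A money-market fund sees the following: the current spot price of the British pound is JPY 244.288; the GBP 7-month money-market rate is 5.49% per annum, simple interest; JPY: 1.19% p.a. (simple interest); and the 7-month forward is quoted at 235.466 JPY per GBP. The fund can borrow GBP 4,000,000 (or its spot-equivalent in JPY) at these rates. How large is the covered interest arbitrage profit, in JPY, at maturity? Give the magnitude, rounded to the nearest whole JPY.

T = 7/12 years.
Keep in GBP, deliver into the forward: 4,000,000·1.032025·235.466 = JPY 972,027,194.60.
Swap to JPY now, deposit: 4,000,000·244.288·1.00694166667 = JPY 983,935,063.47.
The quoted forward undervalues GBP, so borrow GBP, convert to JPY at spot, deposit the JPY at 1.19%, and buy GBP forward at 235.466 to cover the loan.
The gap between the two covered legs is JPY 11,907,869.

JPY 11,907,869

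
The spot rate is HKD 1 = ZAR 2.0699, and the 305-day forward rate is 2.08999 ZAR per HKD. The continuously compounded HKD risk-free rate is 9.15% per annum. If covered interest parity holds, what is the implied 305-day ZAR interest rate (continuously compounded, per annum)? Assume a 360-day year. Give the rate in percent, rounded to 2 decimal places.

T = 305/360 years.
CIP gives F = S · g_ZAR/g_HKD, so g_ZAR/g_HKD = 2.08999/2.0699 = 1.0097058.
The HKD side grows by e^(0.0915×305/360) = 1.0806047.
So the ZAR growth factor = 1.0910928.
r = ln(1.0910928)/(305/360) = 0.102901 → 10.29%.

10.29%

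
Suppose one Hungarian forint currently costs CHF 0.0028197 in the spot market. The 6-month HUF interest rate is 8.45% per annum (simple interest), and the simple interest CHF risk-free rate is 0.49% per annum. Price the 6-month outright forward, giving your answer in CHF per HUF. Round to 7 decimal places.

0.0027120

T = 6/12 years.
Growth of 1 CHF over T: 1 + 0.0049×6/12 = 1.002450.
Growth of 1 HUF over T: 1 + 0.0845×6/12 = 1.042250.
Forward (CHF per HUF) = 0.0028197 × 1.002450 / 1.042250 = 0.002712025.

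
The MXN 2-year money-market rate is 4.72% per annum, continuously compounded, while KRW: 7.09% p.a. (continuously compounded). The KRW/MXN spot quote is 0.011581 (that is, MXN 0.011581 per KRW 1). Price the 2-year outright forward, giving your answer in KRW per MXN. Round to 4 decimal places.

T = 2 years.
MXN accumulates by e^(0.0472×2) = 1.09899926.
KRW growth factor: e^(0.0709×2) = 1.15234616.
So F = 0.011581 × 1.09899926 / 1.15234616 = 0.011044867 (MXN/KRW).
Invert for KRW per MXN: 1 / 0.011044867 = 90.5398.

90.5398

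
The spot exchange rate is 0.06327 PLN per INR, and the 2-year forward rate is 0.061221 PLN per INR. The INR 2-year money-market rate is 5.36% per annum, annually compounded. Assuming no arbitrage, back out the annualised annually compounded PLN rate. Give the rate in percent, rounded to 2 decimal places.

T = 2 years.
CIP gives F = S · g_PLN/g_INR, so g_PLN/g_INR = 0.061221/0.06327 = 0.9676150.
INR growth factor: (1 + 0.0536)^2 = 1.110073.
That pins the PLN growth at 1.0741233.
Annualise: 1.0741233^(1/2) − 1 = 0.036399 = 3.64%.

3.64%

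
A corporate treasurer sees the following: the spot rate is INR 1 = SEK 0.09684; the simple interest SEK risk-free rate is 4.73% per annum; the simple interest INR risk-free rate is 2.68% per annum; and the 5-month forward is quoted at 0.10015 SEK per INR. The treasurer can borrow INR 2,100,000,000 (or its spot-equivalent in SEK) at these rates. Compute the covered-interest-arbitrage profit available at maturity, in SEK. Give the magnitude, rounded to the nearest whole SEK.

T = 5/12 years.
Invest the INR and cover forward: 2,100,000,000 × 1.01116666667 × 0.10015 = SEK 212,663,517.50.
Convert at spot and invest in SEK: 2,100,000,000 × 0.09684 × 1.01970833333 = SEK 207,371,965.50.
The quoted forward overvalues INR, so borrow SEK, buy INR at spot, deposit the INR at 2.68%, and sell the proceeds forward at 0.10015.
Arbitrage profit = |212,663,517.50 − 207,371,965.50| = SEK 5,291,552.

SEK 5,291,552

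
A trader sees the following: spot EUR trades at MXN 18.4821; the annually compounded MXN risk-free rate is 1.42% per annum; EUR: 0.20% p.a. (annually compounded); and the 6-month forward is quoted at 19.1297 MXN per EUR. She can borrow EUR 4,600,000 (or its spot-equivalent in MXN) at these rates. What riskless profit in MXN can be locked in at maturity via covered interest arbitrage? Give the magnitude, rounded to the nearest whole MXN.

T = 6/12 years.
Invest the EUR and cover forward: 4,600,000 × 1.0009995005 × 19.1297 = MXN 88,084,572.67.
Convert at spot and invest in MXN: 4,600,000 × 18.4821 × 1.0070749724 = MXN 85,619,157.60.
The quoted forward overvalues EUR, so borrow MXN, buy EUR at spot, deposit the EUR at 0.20%, and sell the proceeds forward at 19.1297.
The gap between the two covered legs is MXN 2,465,415.

MXN 2,465,415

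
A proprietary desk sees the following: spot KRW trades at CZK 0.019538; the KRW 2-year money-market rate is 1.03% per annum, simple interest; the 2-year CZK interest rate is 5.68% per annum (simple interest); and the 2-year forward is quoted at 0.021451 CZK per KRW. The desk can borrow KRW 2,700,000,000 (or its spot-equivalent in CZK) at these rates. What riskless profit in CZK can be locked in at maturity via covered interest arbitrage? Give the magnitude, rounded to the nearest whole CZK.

T = 2 years.
Route A — deposit KRW, sell forward: 2,700,000,000 × 1.020600 × 0.021451 = CZK 59,110,804.62.
Route B — convert at spot, deposit CZK: 2,700,000,000 × 0.019538 × 1.113600 = CZK 58,745,295.36.
The quoted forward overvalues KRW, so borrow CZK, buy KRW at spot, deposit the KRW at 1.03%, and sell the proceeds forward at 0.021451.
The gap between the two covered legs is CZK 365,509.

CZK 365,509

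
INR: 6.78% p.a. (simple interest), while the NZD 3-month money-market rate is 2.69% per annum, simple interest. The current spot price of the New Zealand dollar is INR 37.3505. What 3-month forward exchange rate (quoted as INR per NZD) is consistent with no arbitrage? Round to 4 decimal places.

T = 3/12 years.
INR accumulates by 1 + 0.0678×3/12 = 1.016950.
Growth of 1 NZD over T: 1 + 0.0269×3/12 = 1.006725.
Forward (INR per NZD) = 37.3505 × 1.016950 / 1.006725 = 37.729858.

37.7299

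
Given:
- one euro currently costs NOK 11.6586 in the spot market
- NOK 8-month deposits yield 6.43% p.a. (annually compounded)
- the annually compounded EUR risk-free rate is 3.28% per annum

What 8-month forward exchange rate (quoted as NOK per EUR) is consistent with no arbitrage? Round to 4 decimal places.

T = 8/12 years.
NOK accumulates by (1 + 0.0643)^(8/12) = 1.04241993.
Growth of 1 EUR over T: (1 + 0.0328)^(8/12) = 1.02174884.
So F = 11.6586 × 1.04241993 / 1.02174884 = 11.894466 (NOK/EUR).

11.8945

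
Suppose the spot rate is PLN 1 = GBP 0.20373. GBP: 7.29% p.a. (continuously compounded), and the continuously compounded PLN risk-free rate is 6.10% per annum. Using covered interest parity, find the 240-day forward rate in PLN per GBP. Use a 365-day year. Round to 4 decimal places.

T = 240/365 years.
GBP growth factor: e^(0.0729×240/365) = 1.0491017.
PLN accumulates by e^(0.0610×240/365) = 1.0409248.
So F = 0.20373 × 1.0491017 / 1.0409248 = 0.2053304 (GBP/PLN).
Quoted the other way: 1/0.2053304 = 4.8702 PLN per GBP.

4.8702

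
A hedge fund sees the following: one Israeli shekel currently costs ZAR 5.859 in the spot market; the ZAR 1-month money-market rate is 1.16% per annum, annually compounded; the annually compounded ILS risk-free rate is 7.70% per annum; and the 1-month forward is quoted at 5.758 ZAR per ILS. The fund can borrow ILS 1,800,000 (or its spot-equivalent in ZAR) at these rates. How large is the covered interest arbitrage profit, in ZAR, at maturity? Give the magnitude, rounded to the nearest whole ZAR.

T = 1/12 years.
Route A — deposit ILS, sell forward: 1,800,000 × 1.0062007621 × 5.758 = ZAR 10,428,667.18.
Route B — convert at spot, deposit ZAR: 1,800,000 × 5.859 × 1.000961565 = ZAR 10,556,340.86.
The quoted forward undervalues ILS, so borrow ILS, convert to ZAR at spot, deposit the ZAR at 1.16%, and buy ILS forward at 5.758 to cover the loan.
The gap between the two covered legs is ZAR 127,674.

ZAR 127,674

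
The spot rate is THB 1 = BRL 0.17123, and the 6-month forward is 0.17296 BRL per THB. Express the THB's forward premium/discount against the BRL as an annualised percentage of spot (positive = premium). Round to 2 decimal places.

+2.02%

T = 6/12 years.
(F − S)/S = (0.17296 − 0.17123)/0.17123 = 0.0101034.
Annualise by dividing by T: 0.0101034 / (6/12) = 0.020207 → 2.02%.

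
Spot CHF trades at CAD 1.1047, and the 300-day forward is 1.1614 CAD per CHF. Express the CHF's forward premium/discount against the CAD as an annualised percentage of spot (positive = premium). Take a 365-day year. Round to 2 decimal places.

T = 300/365 years.
(F − S)/S = (1.1614 − 1.1047)/1.1047 = 0.0513262.
Annualise by dividing by T: 0.0513262 / (300/365) = 0.062447 → 6.24%.

+6.24%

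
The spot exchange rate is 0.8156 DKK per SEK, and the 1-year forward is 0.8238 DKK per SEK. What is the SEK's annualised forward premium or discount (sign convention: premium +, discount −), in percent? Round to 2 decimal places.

+1.01%

T = 1 year.
SEK trades forward at +1.00539% vs spot over the period.
×(1/T) gives 1.01% p.a.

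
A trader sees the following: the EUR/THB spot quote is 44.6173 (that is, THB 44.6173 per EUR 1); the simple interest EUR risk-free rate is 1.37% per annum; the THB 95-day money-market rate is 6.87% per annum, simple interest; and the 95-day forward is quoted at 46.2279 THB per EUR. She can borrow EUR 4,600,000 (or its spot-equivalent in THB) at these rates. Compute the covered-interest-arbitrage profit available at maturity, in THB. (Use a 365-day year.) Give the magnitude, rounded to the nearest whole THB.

T = 95/365 years.
Invest the EUR and cover forward: 4,600,000 × 1.00356575342 × 46.2279 = THB 213,406,591.55.
Convert at spot and invest in THB: 4,600,000 × 44.6173 × 1.01788082192 = THB 208,909,432.38.
The quoted forward overvalues EUR, so borrow THB, buy EUR at spot, deposit the EUR at 1.37%, and sell the proceeds forward at 46.2279.
The gap between the two covered legs is THB 4,497,159.

THB 4,497,159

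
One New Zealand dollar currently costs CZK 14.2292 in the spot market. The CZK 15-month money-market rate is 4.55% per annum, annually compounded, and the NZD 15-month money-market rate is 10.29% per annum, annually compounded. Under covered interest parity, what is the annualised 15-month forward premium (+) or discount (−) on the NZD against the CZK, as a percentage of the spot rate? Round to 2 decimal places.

T = 15/12 years.
CIP forward (CZK per NZD) = 14.2292 × 1.0571949/1.1302387 = 13.3096112.
(F − S)/S ÷ T = (13.3096112 − 14.2292)/14.2292/(15/12) = -0.051702 → -5.17%.

-5.17%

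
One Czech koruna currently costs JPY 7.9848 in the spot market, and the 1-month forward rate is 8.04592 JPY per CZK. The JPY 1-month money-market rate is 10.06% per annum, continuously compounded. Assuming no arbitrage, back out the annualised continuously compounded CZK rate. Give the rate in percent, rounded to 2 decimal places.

T = 1/12 years.
By CIP, F/S equals the JPY-to-CZK growth ratio: 8.04592/7.9848 = 1.0076545.
The JPY side grows by e^(0.1006×1/12) = 1.0084186.
That pins the CZK growth at 1.0007583.
r = ln(1.0007583)/(1/12) = 0.009096 → 0.91%.

0.91%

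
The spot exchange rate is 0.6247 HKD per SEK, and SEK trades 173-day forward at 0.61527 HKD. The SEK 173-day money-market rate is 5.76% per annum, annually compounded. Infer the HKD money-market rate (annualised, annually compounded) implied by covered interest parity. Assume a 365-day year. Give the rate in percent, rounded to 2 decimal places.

T = 173/365 years.
CIP gives F = S · g_HKD/g_SEK, so g_HKD/g_SEK = 0.61527/0.6247 = 0.9849048.
SEK growth factor: (1 + 0.0576)^(173/365) = 1.0268989.
That pins the HKD growth at 1.0113977.
Annualise: 1.0113977^(365/173) − 1 = 0.024199 = 2.42%.

2.42%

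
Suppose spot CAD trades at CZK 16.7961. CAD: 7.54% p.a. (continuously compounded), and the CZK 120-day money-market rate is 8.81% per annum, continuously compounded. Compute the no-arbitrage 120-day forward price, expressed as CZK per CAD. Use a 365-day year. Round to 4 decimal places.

16.8664

T = 120/365 years.
CZK growth factor: e^(0.0881×120/365) = 1.02938793.
CAD growth factor: e^(0.0754×120/365) = 1.02509884.
Forward (CZK per CAD) = 16.7961 × 1.02938793 / 1.02509884 = 16.866376.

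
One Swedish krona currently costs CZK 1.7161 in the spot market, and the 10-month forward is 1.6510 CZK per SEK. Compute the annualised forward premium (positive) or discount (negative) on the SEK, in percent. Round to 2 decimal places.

T = 10/12 years.
SEK trades forward at -3.79349% vs spot over the period.
×(1/T) gives -4.55% p.a.

-4.55%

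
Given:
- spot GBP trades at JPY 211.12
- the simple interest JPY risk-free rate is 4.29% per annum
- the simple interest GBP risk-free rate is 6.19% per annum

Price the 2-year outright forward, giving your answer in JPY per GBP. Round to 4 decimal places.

T = 2 years.
JPY accumulates by 1 + 0.0429×2 = 1.085800.
GBP growth factor: 1 + 0.0619×2 = 1.123800.
Forward (JPY per GBP) = 211.12 × 1.085800 / 1.123800 = 203.981221.

203.9812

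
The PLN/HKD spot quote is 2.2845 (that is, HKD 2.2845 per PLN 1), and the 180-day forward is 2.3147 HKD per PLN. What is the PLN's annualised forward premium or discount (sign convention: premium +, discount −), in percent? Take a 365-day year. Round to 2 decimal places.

T = 180/365 years.
(F − S)/S = (2.3147 − 2.2845)/2.2845 = 0.0132195.
×(1/T) gives 2.68% p.a.

+2.68%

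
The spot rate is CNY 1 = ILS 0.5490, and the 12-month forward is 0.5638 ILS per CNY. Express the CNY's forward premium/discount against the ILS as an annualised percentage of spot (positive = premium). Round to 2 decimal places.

T = 1 year.
(F − S)/S = (0.5638 − 0.549)/0.549 = 0.0269581.
Per annum: 0.0269581 / 1 = 0.026958 = 2.70%.

+2.70%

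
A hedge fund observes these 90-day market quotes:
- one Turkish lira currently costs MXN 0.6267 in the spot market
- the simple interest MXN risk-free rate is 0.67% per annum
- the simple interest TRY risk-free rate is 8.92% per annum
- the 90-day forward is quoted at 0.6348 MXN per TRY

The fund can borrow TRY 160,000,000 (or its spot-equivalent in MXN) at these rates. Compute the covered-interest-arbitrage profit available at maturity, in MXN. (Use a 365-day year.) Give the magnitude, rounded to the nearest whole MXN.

T = 90/365 years.
Keep in TRY, deliver into the forward: 160,000,000·1.02199452055·0.6348 = MXN 103,801,939.46.
Swap to MXN now, deposit: 160,000,000·0.6267·1.00165205479 = MXN 100,437,654.84.
The quoted forward overvalues TRY, so borrow MXN, buy TRY at spot, deposit the TRY at 8.92%, and sell the proceeds forward at 0.6348.
Arbitrage profit = |103,801,939.46 − 100,437,654.84| = MXN 3,364,285.

MXN 3,364,285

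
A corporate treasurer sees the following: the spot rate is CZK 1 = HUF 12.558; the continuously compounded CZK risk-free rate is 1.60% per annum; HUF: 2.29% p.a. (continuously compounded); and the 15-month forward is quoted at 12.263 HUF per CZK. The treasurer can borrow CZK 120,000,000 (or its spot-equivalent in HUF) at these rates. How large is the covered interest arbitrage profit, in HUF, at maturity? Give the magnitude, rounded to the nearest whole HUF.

T = 15/12 years.
Keep in CZK, deliver into the forward: 120,000,000·1.020201340027·12.263 = HUF 1,501,287,483.93.
Swap to HUF now, deposit: 120,000,000·12.558·1.029038632625 = HUF 1,550,720,057.82.
The quoted forward undervalues CZK, so borrow CZK, convert to HUF at spot, deposit the HUF at 2.29%, and buy CZK forward at 12.263 to cover the loan.
The gap between the two covered legs is HUF 49,432,574.

HUF 49,432,574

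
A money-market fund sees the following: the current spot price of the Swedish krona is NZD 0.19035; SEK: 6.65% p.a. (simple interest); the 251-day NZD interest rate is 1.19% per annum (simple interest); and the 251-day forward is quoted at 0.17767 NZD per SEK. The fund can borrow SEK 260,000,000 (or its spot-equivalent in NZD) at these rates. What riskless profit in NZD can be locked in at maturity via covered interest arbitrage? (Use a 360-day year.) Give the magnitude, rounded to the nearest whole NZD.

T = 251/360 years.
Route A — deposit SEK, sell forward: 260,000,000 × 1.0463652778 × 0.17767 = NZD 48,336,006.92.
Route B — convert at spot, deposit NZD: 260,000,000 × 0.19035 × 1.0082969444 = NZD 49,901,624.08.
The quoted forward undervalues SEK, so borrow SEK, convert to NZD at spot, deposit the NZD at 1.19%, and buy SEK forward at 0.17767 to cover the loan.
Profit = 49,901,624.08 − 48,336,006.92 = NZD 1,565,617.

NZD 1,565,617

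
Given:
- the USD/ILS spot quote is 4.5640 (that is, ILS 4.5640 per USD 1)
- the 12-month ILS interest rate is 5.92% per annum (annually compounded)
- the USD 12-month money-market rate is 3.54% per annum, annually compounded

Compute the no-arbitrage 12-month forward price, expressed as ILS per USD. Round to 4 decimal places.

4.6689

T = 1 year.
Growth of 1 ILS over T: (1 + 0.0592)^1 = 1.059200.
USD growth factor: (1 + 0.0354)^1 = 1.035400.
Forward (ILS per USD) = 4.564 × 1.059200 / 1.035400 = 4.668909.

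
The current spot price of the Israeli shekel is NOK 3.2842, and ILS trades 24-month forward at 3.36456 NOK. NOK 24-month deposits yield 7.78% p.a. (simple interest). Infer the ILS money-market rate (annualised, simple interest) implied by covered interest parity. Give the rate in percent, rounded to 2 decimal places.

6.40%

T = 2 years.
F/S = 3.36456/3.2842 = 1.0244687 = (growth of NOK) / (growth of ILS).
The NOK side grows by 1 + 0.0778×2 = 1.155600.
That pins the ILS growth at 1.1279993.
(1.1279993 − 1)/T = 0.064000, i.e. 6.40%.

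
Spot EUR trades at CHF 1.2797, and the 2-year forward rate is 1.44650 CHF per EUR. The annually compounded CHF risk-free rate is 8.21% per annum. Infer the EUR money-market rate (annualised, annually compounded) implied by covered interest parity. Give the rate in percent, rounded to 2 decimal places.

T = 2 years.
CIP gives F = S · g_CHF/g_EUR, so g_CHF/g_EUR = 1.4465/1.2797 = 1.1303430.
The CHF side grows by (1 + 0.0821)^2 = 1.1709404.
Hence g_EUR = 1.035916.
Annualise: 1.035916^(1/2) − 1 = 0.017800 = 1.78%.

1.78%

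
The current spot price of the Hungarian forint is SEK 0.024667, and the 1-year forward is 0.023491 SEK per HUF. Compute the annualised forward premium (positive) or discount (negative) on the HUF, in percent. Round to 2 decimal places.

T = 1 year.
Period premium: (0.023491 − 0.024667)/0.024667 = -0.0476750.
Per annum: -0.0476750 / 1 = -0.047675 = -4.77%.

-4.77%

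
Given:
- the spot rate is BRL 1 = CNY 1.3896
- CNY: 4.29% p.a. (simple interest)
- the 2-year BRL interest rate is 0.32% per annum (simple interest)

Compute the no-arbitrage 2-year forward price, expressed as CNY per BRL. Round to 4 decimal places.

T = 2 years.
CNY accumulates by 1 + 0.0429×2 = 1.085800.
BRL growth factor: 1 + 0.0032×2 = 1.006400.
CIP: F = S · (grow CNY)/(grow BRL) = 1.3896 × 1.085800/1.006400 = 1.499233 CNY per BRL.

1.4992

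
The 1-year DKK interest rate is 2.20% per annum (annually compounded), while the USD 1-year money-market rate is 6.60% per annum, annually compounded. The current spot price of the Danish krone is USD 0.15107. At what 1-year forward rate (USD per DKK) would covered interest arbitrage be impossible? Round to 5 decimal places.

0.15757

T = 1 year.
USD growth factor: (1 + 0.0660)^1 = 1.066000.
DKK growth factor: (1 + 0.0220)^1 = 1.022000.
So F = 0.15107 × 1.066000 / 1.022000 = 0.1575740 (USD/DKK).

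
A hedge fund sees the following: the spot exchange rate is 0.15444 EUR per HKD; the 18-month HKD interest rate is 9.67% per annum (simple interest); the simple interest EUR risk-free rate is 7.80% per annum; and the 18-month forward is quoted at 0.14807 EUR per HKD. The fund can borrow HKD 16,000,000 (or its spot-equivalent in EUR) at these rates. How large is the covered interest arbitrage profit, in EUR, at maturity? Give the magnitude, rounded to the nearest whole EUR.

T = 18/12 years.
Keep in HKD, deliver into the forward: 16,000,000·1.145050·0.14807 = EUR 2,712,760.86.
Swap to EUR now, deposit: 16,000,000·0.15444·1.117000 = EUR 2,760,151.68.
The quoted forward undervalues HKD, so borrow HKD, convert to EUR at spot, deposit the EUR at 7.80%, and buy HKD forward at 0.14807 to cover the loan.
The gap between the two covered legs is EUR 47,391.

EUR 47,391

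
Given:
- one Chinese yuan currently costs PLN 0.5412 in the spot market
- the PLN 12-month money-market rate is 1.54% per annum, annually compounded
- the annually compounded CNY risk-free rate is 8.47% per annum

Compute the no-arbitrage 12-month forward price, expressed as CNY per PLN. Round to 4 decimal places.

T = 1 year.
PLN growth factor: (1 + 0.0154)^1 = 1.015400.
CNY accumulates by (1 + 0.0847)^1 = 1.084700.
Forward (PLN per CNY) = 0.5412 × 1.015400 / 1.084700 = 0.5066235.
Invert for CNY per PLN: 1 / 0.5066235 = 1.9739.

1.9739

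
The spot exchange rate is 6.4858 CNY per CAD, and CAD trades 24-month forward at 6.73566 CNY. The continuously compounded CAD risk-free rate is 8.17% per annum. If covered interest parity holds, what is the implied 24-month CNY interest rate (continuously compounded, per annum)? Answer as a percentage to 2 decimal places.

T = 2 years.
CIP gives F = S · g_CNY/g_CAD, so g_CNY/g_CAD = 6.73566/6.4858 = 1.0385242.
CAD growth factor: e^(0.0817×2) = 1.1775076.
Hence g_CNY = 1.2228701.
Take logs: ln 1.2228701 / 2 = 0.100600, so 10.06%.

10.06%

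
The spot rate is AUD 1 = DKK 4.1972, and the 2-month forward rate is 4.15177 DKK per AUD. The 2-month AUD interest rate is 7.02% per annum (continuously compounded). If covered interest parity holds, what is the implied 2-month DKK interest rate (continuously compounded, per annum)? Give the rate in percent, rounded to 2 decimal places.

T = 2/12 years.
F/S = 4.15177/4.1972 = 0.9891761 = (growth of DKK) / (growth of AUD).
AUD growth factor: e^(0.0702×2/12) = 1.0117687.
Hence g_DKK = 1.0008174.
Take logs: ln 1.0008174 / (2/12) = 0.004902, so 0.49%.

0.49%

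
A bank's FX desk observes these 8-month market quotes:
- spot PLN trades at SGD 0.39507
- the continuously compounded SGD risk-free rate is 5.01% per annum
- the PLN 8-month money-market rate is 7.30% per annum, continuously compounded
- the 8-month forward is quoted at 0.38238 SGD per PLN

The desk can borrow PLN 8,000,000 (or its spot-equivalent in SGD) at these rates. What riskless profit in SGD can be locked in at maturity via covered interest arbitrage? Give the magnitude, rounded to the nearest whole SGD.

T = 8/12 years.
Invest the PLN and cover forward: 8,000,000 × 1.049870336 × 0.38238 = SGD 3,211,595.35.
Convert at spot and invest in SGD: 8,000,000 × 0.39507 × 1.033964042 = SGD 3,267,905.39.
The quoted forward undervalues PLN, so borrow PLN, convert to SGD at spot, deposit the SGD at 5.01%, and buy PLN forward at 0.38238 to cover the loan.
The gap between the two covered legs is SGD 56,310.

SGD 56,310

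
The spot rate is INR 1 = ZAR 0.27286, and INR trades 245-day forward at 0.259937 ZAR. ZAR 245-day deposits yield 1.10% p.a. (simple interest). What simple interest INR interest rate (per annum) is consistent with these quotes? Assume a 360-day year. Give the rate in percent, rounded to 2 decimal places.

8.46%

T = 245/360 years.
F/S = 0.259937/0.27286 = 0.9526387 = (growth of ZAR) / (growth of INR).
The ZAR side grows by 1 + 0.0110×245/360 = 1.0074861.
Hence g_INR = 1.0575742.
(1.0575742 − 1)/T = 0.084599, i.e. 8.46%.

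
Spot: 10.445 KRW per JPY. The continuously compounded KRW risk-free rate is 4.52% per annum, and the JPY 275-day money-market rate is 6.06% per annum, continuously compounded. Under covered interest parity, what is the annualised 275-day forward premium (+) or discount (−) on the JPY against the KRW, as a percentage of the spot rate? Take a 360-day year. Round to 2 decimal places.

-1.53%

T = 275/360 years.
F = S · g_KRW/g_JPY = 10.445 × 1.0351308/1.0473799 = 10.322846.
(F − S)/S ÷ T = (10.322846 − 10.445)/10.445/(275/360) = -0.015310 → -1.53%.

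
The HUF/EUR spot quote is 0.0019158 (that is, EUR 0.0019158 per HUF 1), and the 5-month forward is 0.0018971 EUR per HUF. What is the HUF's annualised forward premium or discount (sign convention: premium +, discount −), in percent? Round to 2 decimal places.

-2.34%

T = 5/12 years.
HUF trades forward at -0.97609% vs spot over the period.
Annualise by dividing by T: -0.0097609 / (5/12) = -0.023426 → -2.34%.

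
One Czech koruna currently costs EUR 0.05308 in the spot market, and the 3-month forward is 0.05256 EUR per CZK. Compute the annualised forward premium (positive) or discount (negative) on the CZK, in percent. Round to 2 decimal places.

T = 3/12 years.
(F − S)/S = (0.05256 − 0.05308)/0.05308 = -0.0097965.
×(1/T) gives -3.92% p.a.

-3.92%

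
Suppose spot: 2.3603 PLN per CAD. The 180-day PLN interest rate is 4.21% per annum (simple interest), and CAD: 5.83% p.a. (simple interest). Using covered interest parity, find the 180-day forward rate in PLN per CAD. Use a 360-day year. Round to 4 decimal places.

T = 180/360 years.
Growth of 1 PLN over T: 1 + 0.0421×180/360 = 1.021050.
CAD accumulates by 1 + 0.0583×180/360 = 1.029150.
So F = 2.3603 × 1.021050 / 1.029150 = 2.341723 (PLN/CAD).

2.3417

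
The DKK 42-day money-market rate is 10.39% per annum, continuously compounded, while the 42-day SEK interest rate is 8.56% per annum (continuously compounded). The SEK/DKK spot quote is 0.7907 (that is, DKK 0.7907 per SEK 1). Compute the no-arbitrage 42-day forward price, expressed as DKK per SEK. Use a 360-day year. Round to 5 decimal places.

0.79239

T = 42/360 years.
DKK accumulates by e^(0.1039×42/360) = 1.0121954.
SEK growth factor: e^(0.0856×42/360) = 1.0100367.
So F = 0.7907 × 1.0121954 / 1.0100367 = 0.7923899 (DKK/SEK).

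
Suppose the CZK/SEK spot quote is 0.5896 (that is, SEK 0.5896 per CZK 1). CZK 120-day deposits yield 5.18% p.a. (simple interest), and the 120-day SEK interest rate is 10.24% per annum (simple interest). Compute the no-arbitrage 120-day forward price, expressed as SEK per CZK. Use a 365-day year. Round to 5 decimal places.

0.59924

T = 120/365 years.
Growth of 1 SEK over T: 1 + 0.1024×120/365 = 1.0336658.
Growth of 1 CZK over T: 1 + 0.0518×120/365 = 1.0170301.
Forward (SEK per CZK) = 0.5896 × 1.0336658 / 1.0170301 = 0.5992442.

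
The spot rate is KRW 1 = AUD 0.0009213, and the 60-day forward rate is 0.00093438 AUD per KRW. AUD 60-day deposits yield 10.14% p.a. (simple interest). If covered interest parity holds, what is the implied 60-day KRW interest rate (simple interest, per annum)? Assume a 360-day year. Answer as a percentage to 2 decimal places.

T = 60/360 years.
By CIP, F/S equals the AUD-to-KRW growth ratio: 0.00093438/0.0009213 = 1.0141973.
The AUD side grows by 1 + 0.1014×60/360 = 1.016900.
That pins the KRW growth at 1.0026649.
(1.0026649 − 1)/T = 0.015989, i.e. 1.60%.

1.60%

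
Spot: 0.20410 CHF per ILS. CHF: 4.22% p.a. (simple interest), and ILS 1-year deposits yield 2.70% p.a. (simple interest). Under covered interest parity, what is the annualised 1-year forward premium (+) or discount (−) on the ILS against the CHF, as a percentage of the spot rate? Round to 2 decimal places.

+1.48%

T = 1 year.
CIP forward (CHF per ILS) = 0.2041 × 1.042200/1.027000 = 0.20712076.
(F − S)/S ÷ T = (0.20712076 − 0.2041)/0.2041/1 = 0.014800 → 1.48%.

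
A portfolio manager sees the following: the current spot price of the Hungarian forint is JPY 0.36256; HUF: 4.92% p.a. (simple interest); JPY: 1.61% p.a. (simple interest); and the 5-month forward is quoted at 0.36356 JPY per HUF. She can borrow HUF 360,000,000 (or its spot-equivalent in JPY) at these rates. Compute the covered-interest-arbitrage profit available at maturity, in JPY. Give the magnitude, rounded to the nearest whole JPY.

JPY 2,167,490

T = 5/12 years.
Keep in HUF, deliver into the forward: 360,000,000·1.020500·0.36356 = JPY 133,564,672.80.
Swap to JPY now, deposit: 360,000,000·0.36256·1.00670833333 = JPY 131,397,182.40.
The quoted forward overvalues HUF, so borrow JPY, buy HUF at spot, deposit the HUF at 4.92%, and sell the proceeds forward at 0.36356.
Arbitrage profit = |133,564,672.80 − 131,397,182.40| = JPY 2,167,490.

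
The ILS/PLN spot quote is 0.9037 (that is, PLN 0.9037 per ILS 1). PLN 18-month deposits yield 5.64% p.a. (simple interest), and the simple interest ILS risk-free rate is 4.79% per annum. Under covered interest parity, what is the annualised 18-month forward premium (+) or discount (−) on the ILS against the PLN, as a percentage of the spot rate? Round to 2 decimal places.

+0.79%

T = 18/12 years.
No-arbitrage forward: 0.9037 × 1.084600 / 1.071850 = 0.9144498 PLN/ILS.
Annualised premium = (F − S)/S × (1/T) = (0.9144498 − 0.9037)/0.9037 ÷ (18/12) = 0.79%.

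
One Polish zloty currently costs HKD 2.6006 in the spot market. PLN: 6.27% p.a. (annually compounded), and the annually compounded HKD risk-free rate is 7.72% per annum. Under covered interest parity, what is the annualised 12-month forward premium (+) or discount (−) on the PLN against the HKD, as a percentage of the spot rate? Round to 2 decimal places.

+1.36%

T = 1 year.
No-arbitrage forward: 2.6006 × 1.077200 / 1.062700 = 2.6360839 HKD/PLN.
(F − S)/S ÷ T = (2.6360839 − 2.6006)/2.6006/1 = 0.013645 → 1.36%.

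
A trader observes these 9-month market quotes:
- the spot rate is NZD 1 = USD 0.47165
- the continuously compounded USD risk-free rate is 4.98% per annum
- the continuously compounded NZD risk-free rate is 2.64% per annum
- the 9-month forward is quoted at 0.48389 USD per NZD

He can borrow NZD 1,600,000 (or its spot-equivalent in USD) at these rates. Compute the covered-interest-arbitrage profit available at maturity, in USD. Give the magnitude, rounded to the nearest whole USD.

USD 6,348

T = 9/12 years.
Keep in NZD, deliver into the forward: 1,600,000·1.01999732·0.48389 = USD 789,706.41.
Swap to USD now, deposit: 1,600,000·0.47165·1.03805628 = USD 783,358.79.
The quoted forward overvalues NZD, so borrow USD, buy NZD at spot, deposit the NZD at 2.64%, and sell the proceeds forward at 0.48389.
The gap between the two covered legs is USD 6,348.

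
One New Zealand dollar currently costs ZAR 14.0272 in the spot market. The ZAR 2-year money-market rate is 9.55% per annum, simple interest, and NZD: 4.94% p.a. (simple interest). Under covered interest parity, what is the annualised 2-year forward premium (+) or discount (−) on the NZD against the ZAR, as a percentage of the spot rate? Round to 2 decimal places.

+4.20%

T = 2 years.
CIP forward (ZAR per NZD) = 14.0272 × 1.191000/1.098800 = 15.2042184.
Annualised premium = (F − S)/S × (1/T) = (15.2042184 − 14.0272)/14.0272 ÷ 2 = 4.20%.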